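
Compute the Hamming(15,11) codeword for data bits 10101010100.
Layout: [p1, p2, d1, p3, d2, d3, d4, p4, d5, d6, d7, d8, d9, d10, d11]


Parity bits: p1=0, p2=1, p3=0, p4=1

011001011010100


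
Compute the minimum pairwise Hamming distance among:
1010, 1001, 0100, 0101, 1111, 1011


Comparing all pairs, minimum distance: 1
Can detect 0 errors, correct 0 errors

1


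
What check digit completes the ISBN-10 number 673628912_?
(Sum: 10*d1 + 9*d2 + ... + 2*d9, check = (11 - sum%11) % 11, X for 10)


Weighted sum: 284
284 mod 11 = 9

Check digit: 2


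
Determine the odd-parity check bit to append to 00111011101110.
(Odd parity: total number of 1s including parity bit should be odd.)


Number of 1s in data: 9
Parity bit: 0

0


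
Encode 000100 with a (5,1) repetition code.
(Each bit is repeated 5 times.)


Each bit -> 5 copies

000000000000000111110000000000


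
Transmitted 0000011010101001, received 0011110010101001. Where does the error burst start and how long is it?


XOR: 0011101000000000

Burst at position 2, length 5


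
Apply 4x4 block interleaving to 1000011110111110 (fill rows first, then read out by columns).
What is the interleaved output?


Matrix:
  1000
  0111
  1011
  1110
Read columns: 1011010101110110

1011010101110110


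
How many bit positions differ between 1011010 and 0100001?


XOR: 1111011
Count of 1s: 6

6


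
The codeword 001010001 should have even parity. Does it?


Number of 1s: 3

No, parity error (3 ones)


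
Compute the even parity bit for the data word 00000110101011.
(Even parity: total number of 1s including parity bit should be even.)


Number of 1s in data: 6
Parity bit: 0

0


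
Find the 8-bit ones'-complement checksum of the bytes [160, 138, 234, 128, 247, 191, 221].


Sum = 1319 mod 256 = 39
Complement = 216

216


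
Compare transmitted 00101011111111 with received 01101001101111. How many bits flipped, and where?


XOR: 01000010010000

3 error(s) at position(s): 1, 6, 9


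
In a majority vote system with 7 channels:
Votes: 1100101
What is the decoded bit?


Ones: 4 out of 7
Threshold: 4

1 (4/7 voted 1)


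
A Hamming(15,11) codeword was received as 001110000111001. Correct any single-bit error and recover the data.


Syndrome = 0: no error detected

Data: 11000111001 (no errors)


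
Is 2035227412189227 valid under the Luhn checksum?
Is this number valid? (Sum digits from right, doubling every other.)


Luhn sum = 66
66 mod 10 = 6

Invalid (Luhn sum mod 10 = 6)


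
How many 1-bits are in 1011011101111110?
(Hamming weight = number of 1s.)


Counting 1s in 1011011101111110

12


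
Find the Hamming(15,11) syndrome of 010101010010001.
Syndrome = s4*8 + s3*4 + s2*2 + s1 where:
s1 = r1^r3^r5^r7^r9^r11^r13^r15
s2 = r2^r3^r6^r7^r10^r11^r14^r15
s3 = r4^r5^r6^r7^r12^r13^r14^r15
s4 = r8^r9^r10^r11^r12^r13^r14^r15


s1=0, s2=0, s3=1, s4=1

Syndrome = 12 (error at position 12)


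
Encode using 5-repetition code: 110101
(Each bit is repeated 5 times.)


Each bit -> 5 copies

111111111100000111110000011111


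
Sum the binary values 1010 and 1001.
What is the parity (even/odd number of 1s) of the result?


1010 = 10
1001 = 9
Sum = 19 = 10011
1s count = 3

odd parity (3 ones in 10011)


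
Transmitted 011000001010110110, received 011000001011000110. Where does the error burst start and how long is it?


XOR: 000000000001110000

Burst at position 11, length 3


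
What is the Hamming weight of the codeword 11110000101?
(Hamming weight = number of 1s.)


Counting 1s in 11110000101

6


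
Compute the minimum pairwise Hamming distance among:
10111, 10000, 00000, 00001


Comparing all pairs, minimum distance: 1
Can detect 0 errors, correct 0 errors

1


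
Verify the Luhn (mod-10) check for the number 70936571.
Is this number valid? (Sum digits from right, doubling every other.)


Luhn sum = 31
31 mod 10 = 1

Invalid (Luhn sum mod 10 = 1)


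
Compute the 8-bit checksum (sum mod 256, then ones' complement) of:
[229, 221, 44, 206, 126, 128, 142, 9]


Sum = 1105 mod 256 = 81
Complement = 174

174


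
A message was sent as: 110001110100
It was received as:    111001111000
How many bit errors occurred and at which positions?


XOR: 001000001100

3 error(s) at position(s): 2, 8, 9


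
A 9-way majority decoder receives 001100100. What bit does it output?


Ones: 3 out of 9
Threshold: 5

0 (3/9 voted 1)


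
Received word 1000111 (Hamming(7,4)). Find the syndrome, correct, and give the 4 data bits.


Syndrome = 5: error at position 5

Data: 0011 (corrected bit 5)


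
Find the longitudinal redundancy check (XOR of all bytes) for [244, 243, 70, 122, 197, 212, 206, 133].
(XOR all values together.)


XOR chain: 244 ^ 243 ^ 70 ^ 122 ^ 197 ^ 212 ^ 206 ^ 133 = 97

97


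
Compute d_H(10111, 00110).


XOR: 10001
Count of 1s: 2

2


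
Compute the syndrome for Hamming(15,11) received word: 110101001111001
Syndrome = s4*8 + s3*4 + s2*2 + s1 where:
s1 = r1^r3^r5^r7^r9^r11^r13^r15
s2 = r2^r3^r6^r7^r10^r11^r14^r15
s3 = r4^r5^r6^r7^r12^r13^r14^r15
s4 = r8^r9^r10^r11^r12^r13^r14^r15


s1=0, s2=1, s3=0, s4=1

Syndrome = 10 (error at position 10)


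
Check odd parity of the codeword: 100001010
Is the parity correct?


Number of 1s: 3

Yes, parity is correct (3 ones)


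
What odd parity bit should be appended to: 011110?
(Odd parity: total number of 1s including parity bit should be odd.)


Number of 1s in data: 4
Parity bit: 1

1


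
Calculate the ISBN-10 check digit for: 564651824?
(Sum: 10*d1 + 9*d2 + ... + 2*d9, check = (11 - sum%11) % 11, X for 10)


Weighted sum: 259
259 mod 11 = 6

Check digit: 5


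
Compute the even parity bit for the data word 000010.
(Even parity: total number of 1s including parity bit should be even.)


Number of 1s in data: 1
Parity bit: 1

1


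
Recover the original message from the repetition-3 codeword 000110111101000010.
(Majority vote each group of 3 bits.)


Groups: 000, 110, 111, 101, 000, 010
Majority votes: 011100

011100


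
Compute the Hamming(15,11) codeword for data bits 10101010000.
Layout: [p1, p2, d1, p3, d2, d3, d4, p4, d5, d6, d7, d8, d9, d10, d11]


Parity bits: p1=1, p2=1, p3=1, p4=0

111101001010000


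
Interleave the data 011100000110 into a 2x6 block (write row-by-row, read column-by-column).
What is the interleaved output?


Matrix:
  011100
  000110
Read columns: 001010110100

001010110100


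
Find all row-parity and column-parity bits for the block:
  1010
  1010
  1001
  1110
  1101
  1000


Row parities: 000111
Column parities: 0010

Row P: 000111, Col P: 0010, Corner: 1


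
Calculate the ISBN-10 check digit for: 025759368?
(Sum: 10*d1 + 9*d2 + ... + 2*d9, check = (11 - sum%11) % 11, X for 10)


Weighted sum: 228
228 mod 11 = 8

Check digit: 3


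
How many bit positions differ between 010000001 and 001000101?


XOR: 011000100
Count of 1s: 3

3


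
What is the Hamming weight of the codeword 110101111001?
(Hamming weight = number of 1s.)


Counting 1s in 110101111001

8


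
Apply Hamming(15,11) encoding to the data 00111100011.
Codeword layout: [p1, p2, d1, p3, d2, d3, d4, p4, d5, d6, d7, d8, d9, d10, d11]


Parity bits: p1=1, p2=1, p3=0, p4=0

110001101100011


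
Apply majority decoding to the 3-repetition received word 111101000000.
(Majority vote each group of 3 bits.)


Groups: 111, 101, 000, 000
Majority votes: 1100

1100


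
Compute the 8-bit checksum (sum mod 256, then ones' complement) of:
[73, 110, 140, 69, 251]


Sum = 643 mod 256 = 131
Complement = 124

124


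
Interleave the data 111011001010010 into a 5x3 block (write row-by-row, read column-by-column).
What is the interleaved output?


Matrix:
  111
  011
  001
  010
  010
Read columns: 100001101111100

100001101111100


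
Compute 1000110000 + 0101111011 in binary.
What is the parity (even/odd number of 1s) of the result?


1000110000 = 560
0101111011 = 379
Sum = 939 = 1110101011
1s count = 7

odd parity (7 ones in 1110101011)


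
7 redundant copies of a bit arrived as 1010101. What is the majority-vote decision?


Ones: 4 out of 7
Threshold: 4

1 (4/7 voted 1)


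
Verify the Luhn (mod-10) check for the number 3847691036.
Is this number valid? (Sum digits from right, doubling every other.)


Luhn sum = 55
55 mod 10 = 5

Invalid (Luhn sum mod 10 = 5)


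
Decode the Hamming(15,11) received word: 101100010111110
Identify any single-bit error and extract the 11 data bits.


Syndrome = 0: no error detected

Data: 10000111110 (no errors)


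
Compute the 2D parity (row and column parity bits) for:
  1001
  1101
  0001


Row parities: 011
Column parities: 0101

Row P: 011, Col P: 0101, Corner: 0


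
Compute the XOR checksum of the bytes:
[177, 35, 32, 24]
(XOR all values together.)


XOR chain: 177 ^ 35 ^ 32 ^ 24 = 170

170


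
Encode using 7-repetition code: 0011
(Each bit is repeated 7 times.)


Each bit -> 7 copies

0000000000000011111111111111


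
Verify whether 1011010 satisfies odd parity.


Number of 1s: 4

No, parity error (4 ones)


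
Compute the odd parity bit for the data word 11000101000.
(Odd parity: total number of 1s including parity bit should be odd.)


Number of 1s in data: 4
Parity bit: 1

1


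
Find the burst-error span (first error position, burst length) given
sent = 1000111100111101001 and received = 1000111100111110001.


XOR: 0000000000000011000

Burst at position 14, length 2


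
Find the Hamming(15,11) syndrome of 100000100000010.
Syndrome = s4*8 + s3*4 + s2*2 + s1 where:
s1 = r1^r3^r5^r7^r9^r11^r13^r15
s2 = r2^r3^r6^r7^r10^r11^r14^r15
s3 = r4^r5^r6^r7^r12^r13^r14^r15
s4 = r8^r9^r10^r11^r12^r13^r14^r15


s1=0, s2=0, s3=0, s4=1

Syndrome = 8 (error at position 8)


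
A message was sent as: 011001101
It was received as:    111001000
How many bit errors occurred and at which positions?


XOR: 100000101

3 error(s) at position(s): 0, 6, 8


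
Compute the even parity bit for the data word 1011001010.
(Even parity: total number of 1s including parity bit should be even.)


Number of 1s in data: 5
Parity bit: 1

1


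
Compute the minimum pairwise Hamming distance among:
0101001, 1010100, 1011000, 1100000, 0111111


Comparing all pairs, minimum distance: 2
Can detect 1 errors, correct 0 errors

2


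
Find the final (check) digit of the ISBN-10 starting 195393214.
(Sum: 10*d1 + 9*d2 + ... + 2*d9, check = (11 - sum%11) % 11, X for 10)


Weighted sum: 240
240 mod 11 = 9

Check digit: 2


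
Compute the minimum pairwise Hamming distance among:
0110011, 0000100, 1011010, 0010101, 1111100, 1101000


Comparing all pairs, minimum distance: 2
Can detect 1 errors, correct 0 errors

2


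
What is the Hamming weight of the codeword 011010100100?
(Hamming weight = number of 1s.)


Counting 1s in 011010100100

5


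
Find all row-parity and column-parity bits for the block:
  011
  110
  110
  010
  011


Row parities: 00010
Column parities: 010

Row P: 00010, Col P: 010, Corner: 1


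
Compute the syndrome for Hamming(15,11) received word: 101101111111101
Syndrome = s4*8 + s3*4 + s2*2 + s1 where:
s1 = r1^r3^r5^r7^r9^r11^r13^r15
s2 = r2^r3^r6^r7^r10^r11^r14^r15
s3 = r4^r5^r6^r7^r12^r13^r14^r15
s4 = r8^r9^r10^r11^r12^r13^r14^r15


s1=1, s2=0, s3=0, s4=1

Syndrome = 9 (error at position 9)


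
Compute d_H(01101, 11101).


XOR: 10000
Count of 1s: 1

1


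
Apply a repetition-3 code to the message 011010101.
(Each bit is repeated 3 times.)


Each bit -> 3 copies

000111111000111000111000111


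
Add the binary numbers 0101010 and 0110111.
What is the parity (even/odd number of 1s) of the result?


0101010 = 42
0110111 = 55
Sum = 97 = 1100001
1s count = 3

odd parity (3 ones in 1100001)


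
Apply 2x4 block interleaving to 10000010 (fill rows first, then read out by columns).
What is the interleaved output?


Matrix:
  1000
  0010
Read columns: 10000100

10000100


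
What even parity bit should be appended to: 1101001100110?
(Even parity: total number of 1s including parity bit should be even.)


Number of 1s in data: 7
Parity bit: 1

1


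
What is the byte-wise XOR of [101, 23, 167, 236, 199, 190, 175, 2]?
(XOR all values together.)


XOR chain: 101 ^ 23 ^ 167 ^ 236 ^ 199 ^ 190 ^ 175 ^ 2 = 237

237


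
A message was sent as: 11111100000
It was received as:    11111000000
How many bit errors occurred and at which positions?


XOR: 00000100000

1 error(s) at position(s): 5


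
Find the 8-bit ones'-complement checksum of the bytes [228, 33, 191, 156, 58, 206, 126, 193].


Sum = 1191 mod 256 = 167
Complement = 88

88


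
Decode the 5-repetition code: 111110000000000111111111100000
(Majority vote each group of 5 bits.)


Groups: 11111, 00000, 00000, 11111, 11111, 00000
Majority votes: 100110

100110


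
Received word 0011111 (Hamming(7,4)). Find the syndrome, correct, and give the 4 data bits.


Syndrome = 3: error at position 3

Data: 0111 (corrected bit 3)


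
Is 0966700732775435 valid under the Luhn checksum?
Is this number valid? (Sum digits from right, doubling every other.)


Luhn sum = 66
66 mod 10 = 6

Invalid (Luhn sum mod 10 = 6)


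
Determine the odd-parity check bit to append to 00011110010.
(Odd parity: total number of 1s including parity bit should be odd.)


Number of 1s in data: 5
Parity bit: 0

0


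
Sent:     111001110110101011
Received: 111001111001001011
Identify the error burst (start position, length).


XOR: 000000001111100000

Burst at position 8, length 5


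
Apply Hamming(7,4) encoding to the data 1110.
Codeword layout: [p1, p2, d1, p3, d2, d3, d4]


Parity bits: p1=0, p2=0, p3=0

0010110


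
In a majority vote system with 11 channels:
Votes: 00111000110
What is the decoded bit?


Ones: 5 out of 11
Threshold: 6

0 (5/11 voted 1)


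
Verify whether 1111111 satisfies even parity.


Number of 1s: 7

No, parity error (7 ones)


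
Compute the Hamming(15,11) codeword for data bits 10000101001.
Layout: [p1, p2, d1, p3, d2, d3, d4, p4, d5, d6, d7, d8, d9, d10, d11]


Parity bits: p1=0, p2=1, p3=0, p4=1

011000010101001


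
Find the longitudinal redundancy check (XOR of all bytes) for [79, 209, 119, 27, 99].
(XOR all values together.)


XOR chain: 79 ^ 209 ^ 119 ^ 27 ^ 99 = 145

145


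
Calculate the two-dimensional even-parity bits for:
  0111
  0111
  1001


Row parities: 110
Column parities: 1001

Row P: 110, Col P: 1001, Corner: 0


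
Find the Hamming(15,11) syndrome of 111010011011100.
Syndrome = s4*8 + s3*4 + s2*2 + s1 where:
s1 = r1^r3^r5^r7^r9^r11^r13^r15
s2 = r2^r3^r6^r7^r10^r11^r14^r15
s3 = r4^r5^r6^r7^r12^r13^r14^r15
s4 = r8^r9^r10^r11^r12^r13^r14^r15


s1=0, s2=1, s3=1, s4=1

Syndrome = 14 (error at position 14)


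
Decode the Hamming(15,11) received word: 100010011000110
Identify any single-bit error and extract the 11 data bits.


Syndrome = 6: error at position 6

Data: 01101000110 (corrected bit 6)


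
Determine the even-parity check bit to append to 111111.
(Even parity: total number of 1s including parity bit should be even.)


Number of 1s in data: 6
Parity bit: 0

0


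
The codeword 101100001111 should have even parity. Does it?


Number of 1s: 7

No, parity error (7 ones)


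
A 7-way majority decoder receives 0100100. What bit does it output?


Ones: 2 out of 7
Threshold: 4

0 (2/7 voted 1)


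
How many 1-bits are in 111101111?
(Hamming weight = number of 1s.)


Counting 1s in 111101111

8


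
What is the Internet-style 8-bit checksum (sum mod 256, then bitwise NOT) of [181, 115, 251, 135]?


Sum = 682 mod 256 = 170
Complement = 85

85


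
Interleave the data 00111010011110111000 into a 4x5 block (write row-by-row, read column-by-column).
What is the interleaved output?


Matrix:
  00111
  01001
  11101
  11000
Read columns: 00110111101010001110

00110111101010001110


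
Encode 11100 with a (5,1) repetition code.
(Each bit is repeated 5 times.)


Each bit -> 5 copies

1111111111111110000000000


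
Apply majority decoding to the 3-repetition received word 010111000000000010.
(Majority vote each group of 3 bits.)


Groups: 010, 111, 000, 000, 000, 010
Majority votes: 010000

010000


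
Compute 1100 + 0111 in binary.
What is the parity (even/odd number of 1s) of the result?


1100 = 12
0111 = 7
Sum = 19 = 10011
1s count = 3

odd parity (3 ones in 10011)


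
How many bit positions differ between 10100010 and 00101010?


XOR: 10001000
Count of 1s: 2

2


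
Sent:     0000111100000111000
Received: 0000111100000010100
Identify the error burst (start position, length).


XOR: 0000000000000101100

Burst at position 13, length 4


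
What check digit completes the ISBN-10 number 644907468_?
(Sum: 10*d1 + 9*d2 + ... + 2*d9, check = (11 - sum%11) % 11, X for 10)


Weighted sum: 276
276 mod 11 = 1

Check digit: X


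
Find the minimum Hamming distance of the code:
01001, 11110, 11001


Comparing all pairs, minimum distance: 1
Can detect 0 errors, correct 0 errors

1


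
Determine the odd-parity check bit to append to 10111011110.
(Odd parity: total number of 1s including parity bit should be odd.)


Number of 1s in data: 8
Parity bit: 1

1


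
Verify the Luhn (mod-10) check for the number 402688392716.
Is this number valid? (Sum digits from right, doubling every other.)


Luhn sum = 67
67 mod 10 = 7

Invalid (Luhn sum mod 10 = 7)


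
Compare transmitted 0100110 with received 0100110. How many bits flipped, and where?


XOR: 0000000

0 errors (received matches sent)


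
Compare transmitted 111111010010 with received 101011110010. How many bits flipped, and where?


XOR: 010100100000

3 error(s) at position(s): 1, 3, 6


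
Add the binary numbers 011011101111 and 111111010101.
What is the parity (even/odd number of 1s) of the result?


011011101111 = 1775
111111010101 = 4053
Sum = 5828 = 1011011000100
1s count = 6

even parity (6 ones in 1011011000100)


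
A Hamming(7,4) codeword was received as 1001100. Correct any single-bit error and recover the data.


Syndrome = 0: no error detected

Data: 0100 (no errors)


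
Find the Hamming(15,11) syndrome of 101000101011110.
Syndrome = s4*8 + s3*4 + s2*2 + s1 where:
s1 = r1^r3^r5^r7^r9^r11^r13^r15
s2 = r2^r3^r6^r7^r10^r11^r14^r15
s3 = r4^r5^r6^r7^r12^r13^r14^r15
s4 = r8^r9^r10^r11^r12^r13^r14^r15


s1=0, s2=0, s3=0, s4=1

Syndrome = 8 (error at position 8)


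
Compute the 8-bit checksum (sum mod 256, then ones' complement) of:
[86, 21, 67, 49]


Sum = 223 mod 256 = 223
Complement = 32

32


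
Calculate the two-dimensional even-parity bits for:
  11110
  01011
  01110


Row parities: 011
Column parities: 11011

Row P: 011, Col P: 11011, Corner: 0


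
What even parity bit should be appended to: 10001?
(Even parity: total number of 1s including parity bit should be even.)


Number of 1s in data: 2
Parity bit: 0

0


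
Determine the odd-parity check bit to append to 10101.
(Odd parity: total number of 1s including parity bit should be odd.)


Number of 1s in data: 3
Parity bit: 0

0


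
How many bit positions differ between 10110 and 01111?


XOR: 11001
Count of 1s: 3

3


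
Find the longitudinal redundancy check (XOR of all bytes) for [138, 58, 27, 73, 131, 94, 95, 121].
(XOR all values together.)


XOR chain: 138 ^ 58 ^ 27 ^ 73 ^ 131 ^ 94 ^ 95 ^ 121 = 25

25


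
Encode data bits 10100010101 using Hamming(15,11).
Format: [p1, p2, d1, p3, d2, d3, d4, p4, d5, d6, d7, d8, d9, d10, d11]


Parity bits: p1=0, p2=0, p3=1, p4=1

001101010010101


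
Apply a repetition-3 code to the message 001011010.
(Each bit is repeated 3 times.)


Each bit -> 3 copies

000000111000111111000111000


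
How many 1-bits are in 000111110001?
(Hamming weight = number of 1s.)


Counting 1s in 000111110001

6


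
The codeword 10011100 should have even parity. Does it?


Number of 1s: 4

Yes, parity is correct (4 ones)


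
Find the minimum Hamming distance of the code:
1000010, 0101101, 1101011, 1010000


Comparing all pairs, minimum distance: 2
Can detect 1 errors, correct 0 errors

2


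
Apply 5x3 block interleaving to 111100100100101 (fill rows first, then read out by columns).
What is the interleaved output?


Matrix:
  111
  100
  100
  100
  101
Read columns: 111111000010001

111111000010001


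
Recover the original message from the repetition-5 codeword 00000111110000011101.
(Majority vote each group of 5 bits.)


Groups: 00000, 11111, 00000, 11101
Majority votes: 0101

0101


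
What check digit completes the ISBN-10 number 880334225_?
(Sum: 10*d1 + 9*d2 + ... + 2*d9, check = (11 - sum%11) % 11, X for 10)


Weighted sum: 235
235 mod 11 = 4

Check digit: 7


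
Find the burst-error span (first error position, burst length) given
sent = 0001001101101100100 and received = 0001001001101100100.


XOR: 0000000100000000000

Burst at position 7, length 1


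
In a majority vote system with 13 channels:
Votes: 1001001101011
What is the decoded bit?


Ones: 7 out of 13
Threshold: 7

1 (7/13 voted 1)


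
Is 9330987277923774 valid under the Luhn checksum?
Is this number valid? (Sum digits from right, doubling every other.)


Luhn sum = 87
87 mod 10 = 7

Invalid (Luhn sum mod 10 = 7)


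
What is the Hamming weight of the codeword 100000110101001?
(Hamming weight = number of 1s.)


Counting 1s in 100000110101001

6


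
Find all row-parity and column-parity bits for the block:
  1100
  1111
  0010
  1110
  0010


Row parities: 00111
Column parities: 1101

Row P: 00111, Col P: 1101, Corner: 1


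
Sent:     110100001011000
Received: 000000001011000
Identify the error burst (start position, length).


XOR: 110100000000000

Burst at position 0, length 4


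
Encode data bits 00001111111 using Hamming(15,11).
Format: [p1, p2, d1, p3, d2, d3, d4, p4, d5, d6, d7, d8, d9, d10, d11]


Parity bits: p1=0, p2=0, p3=0, p4=1

000000011111111


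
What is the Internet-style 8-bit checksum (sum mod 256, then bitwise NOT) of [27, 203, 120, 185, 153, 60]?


Sum = 748 mod 256 = 236
Complement = 19

19


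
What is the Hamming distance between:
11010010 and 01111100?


XOR: 10101110
Count of 1s: 5

5


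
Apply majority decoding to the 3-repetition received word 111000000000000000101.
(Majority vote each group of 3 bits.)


Groups: 111, 000, 000, 000, 000, 000, 101
Majority votes: 1000001

1000001


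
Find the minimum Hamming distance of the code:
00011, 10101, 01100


Comparing all pairs, minimum distance: 3
Can detect 2 errors, correct 1 errors

3


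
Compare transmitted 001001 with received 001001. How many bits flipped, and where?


XOR: 000000

0 errors (received matches sent)


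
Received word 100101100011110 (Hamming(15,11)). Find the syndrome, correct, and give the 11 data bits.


Syndrome = 0: no error detected

Data: 00110011110 (no errors)


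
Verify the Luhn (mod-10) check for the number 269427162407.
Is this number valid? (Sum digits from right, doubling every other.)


Luhn sum = 57
57 mod 10 = 7

Invalid (Luhn sum mod 10 = 7)


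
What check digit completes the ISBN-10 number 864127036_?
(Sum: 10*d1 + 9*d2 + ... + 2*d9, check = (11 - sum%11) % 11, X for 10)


Weighted sum: 241
241 mod 11 = 10

Check digit: 1


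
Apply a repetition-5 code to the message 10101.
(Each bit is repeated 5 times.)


Each bit -> 5 copies

1111100000111110000011111


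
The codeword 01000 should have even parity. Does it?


Number of 1s: 1

No, parity error (1 ones)


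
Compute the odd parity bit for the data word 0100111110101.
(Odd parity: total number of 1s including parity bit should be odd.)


Number of 1s in data: 8
Parity bit: 1

1


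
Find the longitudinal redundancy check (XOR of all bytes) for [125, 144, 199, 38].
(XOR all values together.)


XOR chain: 125 ^ 144 ^ 199 ^ 38 = 12

12


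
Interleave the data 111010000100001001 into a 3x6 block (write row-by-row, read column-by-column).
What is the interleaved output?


Matrix:
  111010
  000100
  001001
Read columns: 100100101010100001

100100101010100001


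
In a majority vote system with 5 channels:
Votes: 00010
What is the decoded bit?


Ones: 1 out of 5
Threshold: 3

0 (1/5 voted 1)


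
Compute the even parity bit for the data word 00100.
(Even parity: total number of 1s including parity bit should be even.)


Number of 1s in data: 1
Parity bit: 1

1


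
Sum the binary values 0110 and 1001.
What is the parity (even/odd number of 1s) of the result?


0110 = 6
1001 = 9
Sum = 15 = 1111
1s count = 4

even parity (4 ones in 1111)


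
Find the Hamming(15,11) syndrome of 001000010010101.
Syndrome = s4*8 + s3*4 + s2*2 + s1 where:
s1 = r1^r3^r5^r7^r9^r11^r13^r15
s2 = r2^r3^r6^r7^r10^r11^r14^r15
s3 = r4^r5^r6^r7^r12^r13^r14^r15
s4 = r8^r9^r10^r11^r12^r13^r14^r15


s1=0, s2=1, s3=0, s4=0

Syndrome = 2 (error at position 2)


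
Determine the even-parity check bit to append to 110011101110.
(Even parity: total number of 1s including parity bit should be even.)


Number of 1s in data: 8
Parity bit: 0

0


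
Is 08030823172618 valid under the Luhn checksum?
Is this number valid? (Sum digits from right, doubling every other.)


Luhn sum = 55
55 mod 10 = 5

Invalid (Luhn sum mod 10 = 5)


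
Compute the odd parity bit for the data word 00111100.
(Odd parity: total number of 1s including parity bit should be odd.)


Number of 1s in data: 4
Parity bit: 1

1


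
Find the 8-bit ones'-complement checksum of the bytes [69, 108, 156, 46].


Sum = 379 mod 256 = 123
Complement = 132

132


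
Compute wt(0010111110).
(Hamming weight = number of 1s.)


Counting 1s in 0010111110

6


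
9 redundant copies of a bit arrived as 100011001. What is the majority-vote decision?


Ones: 4 out of 9
Threshold: 5

0 (4/9 voted 1)


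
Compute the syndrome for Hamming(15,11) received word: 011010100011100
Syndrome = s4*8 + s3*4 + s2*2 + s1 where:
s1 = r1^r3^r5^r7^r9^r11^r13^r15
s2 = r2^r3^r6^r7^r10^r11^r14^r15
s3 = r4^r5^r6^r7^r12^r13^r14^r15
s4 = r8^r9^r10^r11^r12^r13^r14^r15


s1=1, s2=0, s3=0, s4=1

Syndrome = 9 (error at position 9)


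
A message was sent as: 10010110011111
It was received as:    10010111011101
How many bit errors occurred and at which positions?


XOR: 00000001000010

2 error(s) at position(s): 7, 12


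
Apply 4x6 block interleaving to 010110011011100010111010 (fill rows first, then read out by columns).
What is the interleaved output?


Matrix:
  010110
  011011
  100010
  111010
Read columns: 001111010101100011110100

001111010101100011110100


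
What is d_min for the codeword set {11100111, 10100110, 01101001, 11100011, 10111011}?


Comparing all pairs, minimum distance: 1
Can detect 0 errors, correct 0 errors

1


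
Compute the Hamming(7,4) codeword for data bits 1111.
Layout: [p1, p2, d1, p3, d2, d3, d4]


Parity bits: p1=1, p2=1, p3=1

1111111


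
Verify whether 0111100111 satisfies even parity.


Number of 1s: 7

No, parity error (7 ones)


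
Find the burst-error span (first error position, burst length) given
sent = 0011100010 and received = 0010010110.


XOR: 0001110100

Burst at position 3, length 5


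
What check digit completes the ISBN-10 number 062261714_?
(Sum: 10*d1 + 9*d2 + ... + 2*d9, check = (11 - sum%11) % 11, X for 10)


Weighted sum: 164
164 mod 11 = 10

Check digit: 1


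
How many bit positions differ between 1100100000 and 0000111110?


XOR: 1100011110
Count of 1s: 6

6


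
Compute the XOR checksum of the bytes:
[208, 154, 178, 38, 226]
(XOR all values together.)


XOR chain: 208 ^ 154 ^ 178 ^ 38 ^ 226 = 60

60


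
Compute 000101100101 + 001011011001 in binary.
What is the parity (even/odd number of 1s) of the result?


000101100101 = 357
001011011001 = 729
Sum = 1086 = 10000111110
1s count = 6

even parity (6 ones in 10000111110)


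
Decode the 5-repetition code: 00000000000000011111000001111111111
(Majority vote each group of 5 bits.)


Groups: 00000, 00000, 00000, 11111, 00000, 11111, 11111
Majority votes: 0001011

0001011


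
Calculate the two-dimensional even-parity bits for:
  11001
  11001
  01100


Row parities: 110
Column parities: 01100

Row P: 110, Col P: 01100, Corner: 0


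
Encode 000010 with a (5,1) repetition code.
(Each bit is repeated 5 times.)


Each bit -> 5 copies

000000000000000000001111100000


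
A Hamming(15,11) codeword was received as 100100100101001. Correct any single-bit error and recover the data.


Syndrome = 11: error at position 11

Data: 00010111001 (corrected bit 11)


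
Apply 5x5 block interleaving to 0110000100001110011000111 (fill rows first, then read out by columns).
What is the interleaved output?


Matrix:
  01100
  00100
  00111
  00110
  00111
Read columns: 0000010000111110011100101

0000010000111110011100101


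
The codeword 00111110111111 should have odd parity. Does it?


Number of 1s: 11

Yes, parity is correct (11 ones)


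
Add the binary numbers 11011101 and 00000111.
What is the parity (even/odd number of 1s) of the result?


11011101 = 221
00000111 = 7
Sum = 228 = 11100100
1s count = 4

even parity (4 ones in 11100100)


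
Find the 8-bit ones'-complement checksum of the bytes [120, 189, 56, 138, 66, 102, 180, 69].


Sum = 920 mod 256 = 152
Complement = 103

103


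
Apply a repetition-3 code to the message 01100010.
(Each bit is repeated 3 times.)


Each bit -> 3 copies

000111111000000000111000


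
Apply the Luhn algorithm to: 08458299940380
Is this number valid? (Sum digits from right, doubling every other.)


Luhn sum = 71
71 mod 10 = 1

Invalid (Luhn sum mod 10 = 1)


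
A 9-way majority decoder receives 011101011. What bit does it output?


Ones: 6 out of 9
Threshold: 5

1 (6/9 voted 1)


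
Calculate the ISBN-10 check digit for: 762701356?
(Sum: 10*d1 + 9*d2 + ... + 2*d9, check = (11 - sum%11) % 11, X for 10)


Weighted sum: 233
233 mod 11 = 2

Check digit: 9


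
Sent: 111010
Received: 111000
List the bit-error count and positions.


XOR: 000010

1 error(s) at position(s): 4


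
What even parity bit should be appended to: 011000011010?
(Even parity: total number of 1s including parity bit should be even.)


Number of 1s in data: 5
Parity bit: 1

1


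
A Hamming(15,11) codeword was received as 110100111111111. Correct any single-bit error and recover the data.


Syndrome = 0: no error detected

Data: 00011111111 (no errors)


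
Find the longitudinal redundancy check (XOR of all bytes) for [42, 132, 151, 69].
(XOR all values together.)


XOR chain: 42 ^ 132 ^ 151 ^ 69 = 124

124


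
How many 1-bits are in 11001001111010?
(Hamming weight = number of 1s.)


Counting 1s in 11001001111010

8


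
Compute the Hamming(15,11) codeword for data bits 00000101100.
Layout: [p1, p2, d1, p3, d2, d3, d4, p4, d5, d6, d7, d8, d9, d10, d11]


Parity bits: p1=1, p2=1, p3=0, p4=1

110000010101100


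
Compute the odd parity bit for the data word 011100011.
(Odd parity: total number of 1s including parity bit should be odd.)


Number of 1s in data: 5
Parity bit: 0

0


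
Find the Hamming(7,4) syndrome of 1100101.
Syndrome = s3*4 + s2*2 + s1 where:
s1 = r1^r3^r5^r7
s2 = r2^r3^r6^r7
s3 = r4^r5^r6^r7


s1=1, s2=0, s3=0

Syndrome = 1 (error at position 1)


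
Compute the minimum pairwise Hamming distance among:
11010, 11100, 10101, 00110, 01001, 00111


Comparing all pairs, minimum distance: 1
Can detect 0 errors, correct 0 errors

1


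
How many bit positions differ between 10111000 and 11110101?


XOR: 01001101
Count of 1s: 4

4


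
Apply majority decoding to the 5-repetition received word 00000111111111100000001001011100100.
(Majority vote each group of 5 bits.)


Groups: 00000, 11111, 11111, 00000, 00100, 10111, 00100
Majority votes: 0110010

0110010


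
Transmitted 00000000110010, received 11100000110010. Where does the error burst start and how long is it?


XOR: 11100000000000

Burst at position 0, length 3


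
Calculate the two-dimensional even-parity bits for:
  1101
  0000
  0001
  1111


Row parities: 1010
Column parities: 0011

Row P: 1010, Col P: 0011, Corner: 0


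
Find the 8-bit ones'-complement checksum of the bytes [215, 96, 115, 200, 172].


Sum = 798 mod 256 = 30
Complement = 225

225


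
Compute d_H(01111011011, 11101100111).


XOR: 10010111100
Count of 1s: 6

6


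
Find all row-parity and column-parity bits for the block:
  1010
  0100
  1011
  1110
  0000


Row parities: 01110
Column parities: 1011

Row P: 01110, Col P: 1011, Corner: 1


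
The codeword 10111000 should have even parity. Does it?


Number of 1s: 4

Yes, parity is correct (4 ones)


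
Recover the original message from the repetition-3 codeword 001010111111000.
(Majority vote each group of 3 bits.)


Groups: 001, 010, 111, 111, 000
Majority votes: 00110

00110


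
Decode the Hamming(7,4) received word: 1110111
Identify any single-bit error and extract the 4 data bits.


Syndrome = 4: error at position 4

Data: 1111 (corrected bit 4)


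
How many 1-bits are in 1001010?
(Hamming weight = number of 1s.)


Counting 1s in 1001010

3


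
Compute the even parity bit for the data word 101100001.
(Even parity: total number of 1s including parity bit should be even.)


Number of 1s in data: 4
Parity bit: 0

0


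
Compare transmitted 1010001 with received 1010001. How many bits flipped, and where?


XOR: 0000000

0 errors (received matches sent)


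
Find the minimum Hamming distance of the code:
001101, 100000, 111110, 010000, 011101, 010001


Comparing all pairs, minimum distance: 1
Can detect 0 errors, correct 0 errors

1


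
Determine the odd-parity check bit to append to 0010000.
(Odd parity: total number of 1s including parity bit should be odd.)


Number of 1s in data: 1
Parity bit: 0

0


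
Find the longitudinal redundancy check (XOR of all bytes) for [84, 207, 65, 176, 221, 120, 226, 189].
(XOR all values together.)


XOR chain: 84 ^ 207 ^ 65 ^ 176 ^ 221 ^ 120 ^ 226 ^ 189 = 144

144


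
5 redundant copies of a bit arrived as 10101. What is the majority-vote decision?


Ones: 3 out of 5
Threshold: 3

1 (3/5 voted 1)


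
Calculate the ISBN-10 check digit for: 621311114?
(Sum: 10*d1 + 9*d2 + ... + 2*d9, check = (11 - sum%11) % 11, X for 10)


Weighted sum: 133
133 mod 11 = 1

Check digit: X


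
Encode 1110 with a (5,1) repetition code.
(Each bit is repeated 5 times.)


Each bit -> 5 copies

11111111111111100000


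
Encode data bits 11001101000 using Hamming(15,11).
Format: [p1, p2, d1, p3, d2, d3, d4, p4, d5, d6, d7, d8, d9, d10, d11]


Parity bits: p1=1, p2=0, p3=0, p4=1

101010011101000


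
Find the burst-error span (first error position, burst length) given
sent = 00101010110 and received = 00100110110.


XOR: 00001100000

Burst at position 4, length 2


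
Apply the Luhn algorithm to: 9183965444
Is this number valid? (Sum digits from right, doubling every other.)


Luhn sum = 52
52 mod 10 = 2

Invalid (Luhn sum mod 10 = 2)


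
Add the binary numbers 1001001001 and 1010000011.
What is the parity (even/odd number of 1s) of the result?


1001001001 = 585
1010000011 = 643
Sum = 1228 = 10011001100
1s count = 5

odd parity (5 ones in 10011001100)


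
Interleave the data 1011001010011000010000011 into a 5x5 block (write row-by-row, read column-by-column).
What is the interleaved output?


Matrix:
  10110
  01010
  01100
  00100
  00011
Read columns: 1000001100101101100100001

1000001100101101100100001


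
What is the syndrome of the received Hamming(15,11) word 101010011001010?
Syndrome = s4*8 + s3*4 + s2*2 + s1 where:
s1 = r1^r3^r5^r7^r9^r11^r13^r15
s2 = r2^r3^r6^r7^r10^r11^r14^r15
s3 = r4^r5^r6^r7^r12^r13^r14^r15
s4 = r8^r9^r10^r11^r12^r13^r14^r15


s1=0, s2=0, s3=1, s4=0

Syndrome = 4 (error at position 4)


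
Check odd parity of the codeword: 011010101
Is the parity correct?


Number of 1s: 5

Yes, parity is correct (5 ones)


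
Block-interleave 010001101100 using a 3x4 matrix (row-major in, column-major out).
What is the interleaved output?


Matrix:
  0100
  0110
  1100
Read columns: 001111010000

001111010000


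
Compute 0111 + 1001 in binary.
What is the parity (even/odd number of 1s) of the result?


0111 = 7
1001 = 9
Sum = 16 = 10000
1s count = 1

odd parity (1 ones in 10000)


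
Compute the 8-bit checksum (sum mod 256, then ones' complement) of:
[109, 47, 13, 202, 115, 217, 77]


Sum = 780 mod 256 = 12
Complement = 243

243


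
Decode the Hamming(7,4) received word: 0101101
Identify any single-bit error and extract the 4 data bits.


Syndrome = 4: error at position 4

Data: 0101 (corrected bit 4)


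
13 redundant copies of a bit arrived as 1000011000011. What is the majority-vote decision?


Ones: 5 out of 13
Threshold: 7

0 (5/13 voted 1)


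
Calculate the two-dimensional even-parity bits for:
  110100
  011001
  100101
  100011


Row parities: 1111
Column parities: 101011

Row P: 1111, Col P: 101011, Corner: 0


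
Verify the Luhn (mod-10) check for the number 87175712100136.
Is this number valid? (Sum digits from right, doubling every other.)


Luhn sum = 50
50 mod 10 = 0

Valid (Luhn sum mod 10 = 0)


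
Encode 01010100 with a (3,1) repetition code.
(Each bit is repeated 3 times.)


Each bit -> 3 copies

000111000111000111000000


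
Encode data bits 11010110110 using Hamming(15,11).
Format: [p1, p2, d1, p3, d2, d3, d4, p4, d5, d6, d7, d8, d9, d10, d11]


Parity bits: p1=1, p2=1, p3=0, p4=0

111010100110110


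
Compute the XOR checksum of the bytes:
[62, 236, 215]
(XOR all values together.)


XOR chain: 62 ^ 236 ^ 215 = 5

5


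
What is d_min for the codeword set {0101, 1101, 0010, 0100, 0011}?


Comparing all pairs, minimum distance: 1
Can detect 0 errors, correct 0 errors

1


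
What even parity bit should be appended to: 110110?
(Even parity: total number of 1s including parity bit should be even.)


Number of 1s in data: 4
Parity bit: 0

0


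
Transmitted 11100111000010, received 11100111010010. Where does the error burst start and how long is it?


XOR: 00000000010000

Burst at position 9, length 1


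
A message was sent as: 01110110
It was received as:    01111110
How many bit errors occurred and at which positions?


XOR: 00001000

1 error(s) at position(s): 4


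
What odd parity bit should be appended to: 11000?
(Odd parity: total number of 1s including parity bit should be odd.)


Number of 1s in data: 2
Parity bit: 1

1


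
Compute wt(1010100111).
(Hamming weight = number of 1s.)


Counting 1s in 1010100111

6


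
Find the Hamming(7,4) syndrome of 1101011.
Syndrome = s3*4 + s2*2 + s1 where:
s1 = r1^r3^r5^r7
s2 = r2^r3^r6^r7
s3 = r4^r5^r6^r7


s1=0, s2=1, s3=1

Syndrome = 6 (error at position 6)


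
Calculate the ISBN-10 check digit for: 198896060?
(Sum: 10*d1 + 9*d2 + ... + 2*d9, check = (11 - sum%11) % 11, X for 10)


Weighted sum: 313
313 mod 11 = 5

Check digit: 6


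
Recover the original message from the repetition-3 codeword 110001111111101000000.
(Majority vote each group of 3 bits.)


Groups: 110, 001, 111, 111, 101, 000, 000
Majority votes: 1011100

1011100
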